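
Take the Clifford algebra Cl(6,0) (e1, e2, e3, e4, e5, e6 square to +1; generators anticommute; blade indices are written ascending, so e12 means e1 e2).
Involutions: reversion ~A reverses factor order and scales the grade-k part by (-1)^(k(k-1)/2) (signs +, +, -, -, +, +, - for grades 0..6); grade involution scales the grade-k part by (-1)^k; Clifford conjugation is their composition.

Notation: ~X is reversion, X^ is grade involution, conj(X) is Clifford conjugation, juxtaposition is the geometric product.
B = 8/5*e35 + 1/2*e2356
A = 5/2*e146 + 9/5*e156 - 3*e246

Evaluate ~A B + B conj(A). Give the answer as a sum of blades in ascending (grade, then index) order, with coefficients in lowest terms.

first term: 9/10*e123 + 72/25*e136 - 3/2*e345 + 5/4*e12345 + 4*e13456 - 24/5*e23456
second term: -9/10*e123 + 72/25*e136 + 3/2*e345 + 5/4*e12345 - 4*e13456 + 24/5*e23456
Answer: 144/25*e136 + 5/2*e12345


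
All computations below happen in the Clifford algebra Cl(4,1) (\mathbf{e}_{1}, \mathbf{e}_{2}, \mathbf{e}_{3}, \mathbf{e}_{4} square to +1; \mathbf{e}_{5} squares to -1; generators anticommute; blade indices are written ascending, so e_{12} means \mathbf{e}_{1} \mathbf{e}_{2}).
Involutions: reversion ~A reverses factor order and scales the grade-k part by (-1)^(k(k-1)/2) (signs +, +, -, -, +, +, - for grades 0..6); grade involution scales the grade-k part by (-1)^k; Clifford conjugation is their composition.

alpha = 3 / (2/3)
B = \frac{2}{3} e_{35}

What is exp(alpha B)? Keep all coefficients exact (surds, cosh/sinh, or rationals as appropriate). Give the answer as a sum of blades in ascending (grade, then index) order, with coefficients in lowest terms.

B^2 = (\frac{2}{3})^2*(e_{35})^2 = \frac{4}{9}*(+1) = \frac{4}{9} (a basis 2-blade squares to minus the product of its generators' squares).
B^2 = \frac{4}{9} — the positive square puts this in the hyperbolic regime; l = \frac{2}{3}, alpha*l = 3, so exp(alpha B) = cosh(3) + (sinh(3)/(\frac{2}{3}))*B = \cosh{\left(3 \right)} + (\frac{3 \sinh{\left(3 \right)}}{2})*B.
Answer: \cosh{\left(3 \right)} + \sinh{\left(3 \right)} e_{35}


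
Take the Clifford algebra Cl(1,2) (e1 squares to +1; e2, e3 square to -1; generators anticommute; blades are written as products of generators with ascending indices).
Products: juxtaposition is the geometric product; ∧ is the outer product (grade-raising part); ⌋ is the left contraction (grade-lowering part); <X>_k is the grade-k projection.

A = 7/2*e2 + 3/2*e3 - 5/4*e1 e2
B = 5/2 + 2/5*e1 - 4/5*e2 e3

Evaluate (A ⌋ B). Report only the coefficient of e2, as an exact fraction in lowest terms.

step 1: -6/5*e2 + 14/5*e3
Answer: -6/5


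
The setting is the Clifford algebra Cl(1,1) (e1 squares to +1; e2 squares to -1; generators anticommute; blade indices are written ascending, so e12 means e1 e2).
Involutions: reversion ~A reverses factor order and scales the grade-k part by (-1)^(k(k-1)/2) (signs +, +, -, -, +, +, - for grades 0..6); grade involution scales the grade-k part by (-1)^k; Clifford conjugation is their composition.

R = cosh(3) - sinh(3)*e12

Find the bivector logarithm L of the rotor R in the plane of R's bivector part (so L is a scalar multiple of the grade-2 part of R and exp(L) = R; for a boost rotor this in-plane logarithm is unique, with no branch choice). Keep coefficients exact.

The scalar part of R is cosh(3), which determines |rapidity| via cosh; the sign lives in the bivector part, and pairing them (bivector part over sinh of the rapidity = the plane) gives the unique in-plane L = rapidity * plane.
Concretely: cosh(rapidity) = cosh(3) gives rapidity = ±3, and since rapidity/sinh(rapidity) is even the sign is immaterial: L = (rapidity/sinh(rapidity)) * <R>_2 = (3/sinh(3)) * <R>_2.
Answer: -3*e12


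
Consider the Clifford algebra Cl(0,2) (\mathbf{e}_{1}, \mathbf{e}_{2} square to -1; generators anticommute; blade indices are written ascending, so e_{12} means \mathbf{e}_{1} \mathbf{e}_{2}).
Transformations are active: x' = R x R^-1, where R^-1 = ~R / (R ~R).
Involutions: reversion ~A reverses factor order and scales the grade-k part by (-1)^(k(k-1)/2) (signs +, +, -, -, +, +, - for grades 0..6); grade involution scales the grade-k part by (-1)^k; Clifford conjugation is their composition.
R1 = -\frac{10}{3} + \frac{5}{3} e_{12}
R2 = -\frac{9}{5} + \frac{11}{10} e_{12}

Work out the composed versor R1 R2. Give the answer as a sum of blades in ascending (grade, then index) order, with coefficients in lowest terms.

Distribute over the terms of R1 (each basis-blade product reordered to ascending indices, repeated generators contracted through their squares):
(-\frac{10}{3}) R2 = 6 - \frac{11}{3} e_{12}
(\frac{5}{3} e_{12}) R2 = -\frac{11}{6} - 3 e_{12}
Summing the partial products and collecting blades:
Answer: \frac{25}{6} - \frac{20}{3} e_{12}


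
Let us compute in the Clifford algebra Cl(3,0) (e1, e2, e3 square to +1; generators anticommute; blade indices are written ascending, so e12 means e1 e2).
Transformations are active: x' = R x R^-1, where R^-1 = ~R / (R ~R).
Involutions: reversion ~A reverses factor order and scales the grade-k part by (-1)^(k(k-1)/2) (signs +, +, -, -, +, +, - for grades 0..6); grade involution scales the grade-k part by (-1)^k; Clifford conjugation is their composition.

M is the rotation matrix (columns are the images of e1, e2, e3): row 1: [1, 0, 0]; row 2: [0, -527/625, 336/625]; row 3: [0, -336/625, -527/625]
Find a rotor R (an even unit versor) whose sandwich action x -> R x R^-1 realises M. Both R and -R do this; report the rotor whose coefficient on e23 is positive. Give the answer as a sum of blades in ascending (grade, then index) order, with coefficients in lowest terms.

Method: write R = a + b12*e12 + b13*e13 + b23*e23 with a^2 + b12^2 + b13^2 + b23^2 = 1 (so R^-1 = ~R). Expanding the columns R e_j ~R gives tr M = 4a^2 - 1 and, from the antisymmetric part, M21 - M12 = -4a*b12, M13 - M31 = 4a*b13, M32 - M23 = -4a*b23.
Here tr M = -429/625, so a^2 = (1 + tr M)/4 = 49/625 and a = ±7/25. Taking a = 7/25: M21 - M12 = 0, M13 - M31 = 0, M32 - M23 = -672/625, giving b12 = 0, b13 = 0, b23 = 24/25, i.e. R = 7/25 + 24/25*e23.
Its e23 coefficient is already positive.
Answer: 7/25 + 24/25*e23. Sheet selection: the two-to-one cover makes ±R indistinguishable at the matrix level (trace -429/625), so uniqueness comes from the required sign on e23.


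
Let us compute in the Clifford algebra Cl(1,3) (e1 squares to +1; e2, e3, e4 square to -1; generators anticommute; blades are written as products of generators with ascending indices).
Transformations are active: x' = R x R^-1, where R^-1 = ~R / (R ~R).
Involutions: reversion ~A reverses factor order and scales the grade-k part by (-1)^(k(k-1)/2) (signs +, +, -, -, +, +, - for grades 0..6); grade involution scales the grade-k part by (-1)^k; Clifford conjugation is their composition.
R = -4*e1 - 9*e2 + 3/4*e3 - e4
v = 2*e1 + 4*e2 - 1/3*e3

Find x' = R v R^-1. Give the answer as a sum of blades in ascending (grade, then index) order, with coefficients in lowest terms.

~R = -4*e1 - 9*e2 + 3/4*e3 - e4, and R ~R = -1065/16, so R^-1 = ~R / (-1065/16).
R v = 113/4 + 2*e1 e2 - 1/6*e1 e3 + 2*e1 e4 + 4*e2 e4 - 1/3*e3 e4
Answer: 1486/1065*e1 + 1292/355*e2 - 323/1065*e3 + 904/1065*e4


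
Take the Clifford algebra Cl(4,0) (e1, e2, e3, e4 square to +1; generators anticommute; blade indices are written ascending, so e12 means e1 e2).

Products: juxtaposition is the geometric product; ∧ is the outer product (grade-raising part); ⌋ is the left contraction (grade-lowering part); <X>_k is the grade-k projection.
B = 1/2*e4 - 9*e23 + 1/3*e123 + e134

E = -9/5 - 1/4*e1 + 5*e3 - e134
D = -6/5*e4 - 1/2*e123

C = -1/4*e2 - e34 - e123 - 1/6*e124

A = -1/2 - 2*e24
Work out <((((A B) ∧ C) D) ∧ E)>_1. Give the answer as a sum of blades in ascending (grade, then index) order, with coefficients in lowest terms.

step 1: -e2 - 1/4*e4 + 9/2*e23 + 18*e34 + 11/6*e123 - 7/6*e134
step 2: -1/16*e24 - 7/2*e234 + 1/24*e1234
step 3: 3/40*e2 - 1/48*e4 + 7/4*e14 + 21/5*e23 - 1/20*e123 + 1/32*e134
step 4: -27/200*e2 + 3/80*e4 + 3/160*e12 - 3029/960*e14 - 1437/200*e23 + 5/48*e34 - 24/25*e123 - 1409/160*e134 + 3/40*e1234
step 5: -27/200*e2 + 3/80*e4
Answer: -27/200*e2 + 3/80*e4


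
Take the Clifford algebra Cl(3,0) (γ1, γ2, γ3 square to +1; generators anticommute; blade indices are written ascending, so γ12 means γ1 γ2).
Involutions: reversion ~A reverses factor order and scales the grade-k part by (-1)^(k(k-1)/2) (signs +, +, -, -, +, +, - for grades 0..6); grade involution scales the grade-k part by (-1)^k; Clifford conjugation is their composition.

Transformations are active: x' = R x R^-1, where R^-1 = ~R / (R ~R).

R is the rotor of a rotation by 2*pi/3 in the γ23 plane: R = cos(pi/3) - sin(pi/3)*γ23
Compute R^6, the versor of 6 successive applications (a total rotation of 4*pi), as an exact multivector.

Because a rotor carries half the rotation angle, composing 6 copies of this γ23-plane rotor multiplies the phase: 6*(pi/3) = 2*pi, hence R^6 = cos(2*pi) - sin(2*pi)*γ23.
cos(2*pi) = 1 and sin(2*pi) = 0, so R^6 = 1. The total rotation 4*pi is 2 full turns, so every vector returns to itself, yet the rotor is +1, back on the identity sheet (an even number of 2*pi turns).
Answer: 1


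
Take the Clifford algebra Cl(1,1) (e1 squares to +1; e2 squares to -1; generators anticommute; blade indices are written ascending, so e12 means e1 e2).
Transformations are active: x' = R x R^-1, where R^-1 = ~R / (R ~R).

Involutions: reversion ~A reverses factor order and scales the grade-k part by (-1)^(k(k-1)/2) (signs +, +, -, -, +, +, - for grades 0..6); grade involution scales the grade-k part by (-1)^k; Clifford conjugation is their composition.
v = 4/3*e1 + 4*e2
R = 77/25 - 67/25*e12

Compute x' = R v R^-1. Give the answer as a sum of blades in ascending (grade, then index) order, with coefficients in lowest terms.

~R = 77/25 + 67/25*e12, and R ~R = 288/125, so R^-1 = ~R / (288/125).
R v = 1112/75*e1 + 1192/75*e2
Answer: 10343/270*e1 + 10393/270*e2


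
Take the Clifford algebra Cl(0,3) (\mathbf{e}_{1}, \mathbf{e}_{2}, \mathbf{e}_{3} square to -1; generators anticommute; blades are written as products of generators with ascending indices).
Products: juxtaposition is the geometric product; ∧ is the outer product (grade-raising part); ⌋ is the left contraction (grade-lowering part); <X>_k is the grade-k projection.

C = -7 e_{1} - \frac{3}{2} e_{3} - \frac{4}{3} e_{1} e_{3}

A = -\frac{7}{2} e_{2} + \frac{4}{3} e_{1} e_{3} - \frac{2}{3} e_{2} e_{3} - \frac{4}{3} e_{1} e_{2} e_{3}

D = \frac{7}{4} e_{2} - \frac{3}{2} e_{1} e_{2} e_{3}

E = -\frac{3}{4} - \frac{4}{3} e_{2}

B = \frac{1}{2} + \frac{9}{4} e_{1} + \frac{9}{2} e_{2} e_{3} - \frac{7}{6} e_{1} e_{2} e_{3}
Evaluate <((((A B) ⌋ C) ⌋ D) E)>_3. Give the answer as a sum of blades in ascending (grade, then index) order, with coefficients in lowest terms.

step 1: \frac{41}{9} + \frac{47}{9} e_{1} - \frac{119}{36} e_{2} + \frac{75}{4} e_{3} + \frac{111}{8} e_{1} e_{2} + \frac{19}{4} e_{1} e_{3} + \frac{8}{3} e_{2} e_{3} - \frac{13}{6} e_{1} e_{2} e_{3}
step 2: \frac{5113}{72} - \frac{512}{9} e_{1} + \frac{7}{54} e_{3} - \frac{164}{27} e_{1} e_{3}
step 3: \frac{12805}{96} e_{2} + \frac{7}{36} e_{1} e_{2} - \frac{256}{3} e_{2} e_{3} - \frac{5113}{48} e_{1} e_{2} e_{3}
step 4: \frac{12805}{72} + \frac{7}{27} e_{1} - \frac{12805}{128} e_{2} + \frac{1024}{9} e_{3} - \frac{7}{48} e_{1} e_{2} + \frac{5113}{36} e_{1} e_{3} + 64 e_{2} e_{3} + \frac{5113}{64} e_{1} e_{2} e_{3}
step 5: \frac{5113}{64} e_{1} e_{2} e_{3}
Answer: \frac{5113}{64} e_{1} e_{2} e_{3}


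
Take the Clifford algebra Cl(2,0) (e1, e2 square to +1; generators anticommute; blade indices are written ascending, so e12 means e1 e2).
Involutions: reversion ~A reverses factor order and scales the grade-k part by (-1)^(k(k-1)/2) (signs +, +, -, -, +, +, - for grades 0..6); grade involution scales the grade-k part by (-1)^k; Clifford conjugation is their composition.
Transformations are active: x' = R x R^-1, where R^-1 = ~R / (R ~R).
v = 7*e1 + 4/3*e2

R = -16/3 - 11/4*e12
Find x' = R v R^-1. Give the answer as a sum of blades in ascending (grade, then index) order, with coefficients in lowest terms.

~R = -16/3 + 11/4*e12, and R ~R = 5185/144, so R^-1 = ~R / (5185/144).
R v = -41*e1 + 437/36*e2
Answer: 26681/5185*e1 - 76676/15555*e2


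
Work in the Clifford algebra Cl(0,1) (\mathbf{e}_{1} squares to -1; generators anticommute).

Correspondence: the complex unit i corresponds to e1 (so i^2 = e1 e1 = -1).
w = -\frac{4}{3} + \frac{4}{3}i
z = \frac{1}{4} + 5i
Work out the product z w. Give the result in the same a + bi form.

In blades: z = \frac{1}{4} + 5 e_{1}, w = -\frac{4}{3} + \frac{4}{3} e_{1}.
Distribute z over w term by term (generator squares from the signature, products reordered to ascending indices): (\frac{1}{4})*w = -\frac{1}{3} + \frac{1}{3} e_{1}; (5 e_{1})*w = -\frac{20}{3} - \frac{20}{3} e_{1}.
Sum: -7 - \frac{19}{3} e_{1}; translating back through the correspondence:
Answer: -7 - \frac{19}{3}i


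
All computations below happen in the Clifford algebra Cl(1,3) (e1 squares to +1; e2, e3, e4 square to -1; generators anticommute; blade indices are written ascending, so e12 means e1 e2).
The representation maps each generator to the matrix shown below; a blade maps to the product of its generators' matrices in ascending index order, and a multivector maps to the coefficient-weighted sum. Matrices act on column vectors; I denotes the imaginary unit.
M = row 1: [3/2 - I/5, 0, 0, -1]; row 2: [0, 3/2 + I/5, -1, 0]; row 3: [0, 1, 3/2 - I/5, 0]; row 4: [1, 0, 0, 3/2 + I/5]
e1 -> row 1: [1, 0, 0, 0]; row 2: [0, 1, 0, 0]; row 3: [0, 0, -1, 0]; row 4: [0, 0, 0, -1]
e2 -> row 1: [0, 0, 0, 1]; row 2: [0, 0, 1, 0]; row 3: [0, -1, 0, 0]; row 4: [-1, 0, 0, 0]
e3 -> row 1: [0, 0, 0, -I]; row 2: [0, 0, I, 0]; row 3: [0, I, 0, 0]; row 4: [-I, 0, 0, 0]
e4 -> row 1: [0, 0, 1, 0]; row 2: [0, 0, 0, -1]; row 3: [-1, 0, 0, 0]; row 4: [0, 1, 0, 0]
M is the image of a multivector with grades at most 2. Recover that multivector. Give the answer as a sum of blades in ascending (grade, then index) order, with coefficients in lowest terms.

Method: the blade images are trace-orthogonal — tr(rho(e_A) rho(e_B)^-1) = 4 if A = B and 0 otherwise — and rho(e_A)^-1 = (e_A)^2 * rho(e_A) with (e_A)^2 = +1 or -1, so the coefficient of e_A in the preimage is (e_A)^2 * tr(M rho(e_A))/4.
Nonzero projections over blades of grade <= 2: 1: (1)^2 = +1, tr(M 1) = 6, coefficient 3/2; e2: (e2)^2 = -1, tr(M rho(e2)) = 4, coefficient -1; e23: (e23)^2 = -1, tr(M rho(e23)) = -4/5, coefficient 1/5. Every other blade of grade <= 2 projects to 0.
Answer: 3/2 - e2 + 1/5*e23


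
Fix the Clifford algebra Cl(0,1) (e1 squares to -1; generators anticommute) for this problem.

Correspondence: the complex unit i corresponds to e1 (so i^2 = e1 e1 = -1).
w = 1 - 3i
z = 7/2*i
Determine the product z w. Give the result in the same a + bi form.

In blades: z = 7/2*e1, w = 1 - 3*e1.
Distribute z over w term by term (generator squares from the signature, products reordered to ascending indices): (7/2*e1)*w = 21/2 + 7/2*e1.
Sum: 21/2 + 7/2*e1; translating back through the correspondence:
Answer: 21/2 + 7/2*i


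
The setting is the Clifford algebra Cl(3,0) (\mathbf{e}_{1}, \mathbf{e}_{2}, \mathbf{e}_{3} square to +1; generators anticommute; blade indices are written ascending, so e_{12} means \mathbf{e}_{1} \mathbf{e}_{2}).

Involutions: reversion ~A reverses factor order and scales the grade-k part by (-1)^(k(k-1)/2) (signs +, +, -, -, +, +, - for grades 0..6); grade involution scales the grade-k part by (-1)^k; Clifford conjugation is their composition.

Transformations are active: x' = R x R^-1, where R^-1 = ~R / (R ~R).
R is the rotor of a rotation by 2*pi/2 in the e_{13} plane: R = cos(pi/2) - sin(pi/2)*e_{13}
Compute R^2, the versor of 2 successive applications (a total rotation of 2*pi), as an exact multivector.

Rotor phase runs at HALF the rotation angle; powers of one rotor simply add phase, so after 2 steps in e_{13} the phase is 2*pi/2 = \pi and R^2 = cos(\pi) - sin(\pi)*e_{13}.
cos(\pi) = -1 and sin(\pi) = 0, so R^2 = -1. The total rotation 2*pi is 1 full turn, so every vector returns to itself, yet the rotor is -1, on the OTHER sheet of the double cover (an odd number of 2*pi turns).
Answer: -1


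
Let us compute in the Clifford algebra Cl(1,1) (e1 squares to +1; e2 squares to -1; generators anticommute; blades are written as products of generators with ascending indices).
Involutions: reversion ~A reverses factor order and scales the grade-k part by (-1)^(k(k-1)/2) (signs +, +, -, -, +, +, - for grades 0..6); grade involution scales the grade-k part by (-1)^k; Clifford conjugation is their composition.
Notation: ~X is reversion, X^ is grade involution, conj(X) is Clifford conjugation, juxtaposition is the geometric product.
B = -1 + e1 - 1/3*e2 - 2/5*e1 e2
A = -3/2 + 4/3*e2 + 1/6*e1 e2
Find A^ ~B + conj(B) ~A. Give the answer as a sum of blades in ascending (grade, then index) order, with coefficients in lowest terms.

first term: 101/90 - 89/45*e1 + 5/3*e2 + 17/30*e1 e2
second term: 89/90 + 41/45*e1 - 5/3*e2 - 53/30*e1 e2
Answer: 19/9 - 16/15*e1 - 6/5*e1 e2


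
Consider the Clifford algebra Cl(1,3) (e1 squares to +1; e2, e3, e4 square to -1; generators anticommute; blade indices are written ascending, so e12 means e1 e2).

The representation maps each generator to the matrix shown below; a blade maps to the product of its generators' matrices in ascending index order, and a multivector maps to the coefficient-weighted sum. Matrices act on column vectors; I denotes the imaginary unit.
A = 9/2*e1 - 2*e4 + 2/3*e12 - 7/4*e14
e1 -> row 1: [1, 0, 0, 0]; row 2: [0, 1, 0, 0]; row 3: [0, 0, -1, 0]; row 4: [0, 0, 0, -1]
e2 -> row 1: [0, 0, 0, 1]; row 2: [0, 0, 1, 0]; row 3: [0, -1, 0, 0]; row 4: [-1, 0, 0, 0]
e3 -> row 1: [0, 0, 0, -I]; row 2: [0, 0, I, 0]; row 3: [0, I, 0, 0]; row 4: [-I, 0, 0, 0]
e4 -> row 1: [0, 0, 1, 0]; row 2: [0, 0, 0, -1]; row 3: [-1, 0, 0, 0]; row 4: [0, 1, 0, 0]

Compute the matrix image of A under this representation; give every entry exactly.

Bivector images (products of the table entries): rho(e12) = rho(e1)rho(e2) = row 1: [0, 0, 0, 1]; row 2: [0, 0, 1, 0]; row 3: [0, 1, 0, 0]; row 4: [1, 0, 0, 0]; rho(e14) = rho(e1)rho(e4) = row 1: [0, 0, 1, 0]; row 2: [0, 0, 0, -1]; row 3: [1, 0, 0, 0]; row 4: [0, -1, 0, 0].
M = (9/2)*rho(e1) + (-2)*rho(e4) + (2/3)*rho(e12) + (-7/4)*rho(e14), summed entrywise:
Answer: row 1: [9/2, 0, -15/4, 2/3]; row 2: [0, 9/2, 2/3, 15/4]; row 3: [1/4, 2/3, -9/2, 0]; row 4: [2/3, -1/4, 0, -9/2]


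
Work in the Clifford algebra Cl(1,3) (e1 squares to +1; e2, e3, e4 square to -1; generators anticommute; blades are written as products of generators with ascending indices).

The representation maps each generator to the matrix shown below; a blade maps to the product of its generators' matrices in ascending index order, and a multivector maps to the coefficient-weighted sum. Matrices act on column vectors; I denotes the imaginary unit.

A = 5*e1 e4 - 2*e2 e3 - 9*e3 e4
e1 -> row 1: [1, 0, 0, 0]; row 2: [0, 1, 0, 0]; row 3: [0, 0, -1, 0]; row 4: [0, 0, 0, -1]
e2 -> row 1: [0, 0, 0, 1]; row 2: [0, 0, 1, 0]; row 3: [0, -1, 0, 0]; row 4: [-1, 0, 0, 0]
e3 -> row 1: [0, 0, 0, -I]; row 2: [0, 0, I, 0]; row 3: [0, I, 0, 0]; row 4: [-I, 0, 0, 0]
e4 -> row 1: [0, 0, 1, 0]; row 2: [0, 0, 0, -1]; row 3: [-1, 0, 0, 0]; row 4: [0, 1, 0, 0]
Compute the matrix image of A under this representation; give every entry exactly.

Bivector images (products of the table entries): rho(e1 e4) = rho(e1)rho(e4) = row 1: [0, 0, 1, 0]; row 2: [0, 0, 0, -1]; row 3: [1, 0, 0, 0]; row 4: [0, -1, 0, 0]; rho(e2 e3) = rho(e2)rho(e3) = row 1: [-I, 0, 0, 0]; row 2: [0, I, 0, 0]; row 3: [0, 0, -I, 0]; row 4: [0, 0, 0, I]; rho(e3 e4) = rho(e3)rho(e4) = row 1: [0, -I, 0, 0]; row 2: [-I, 0, 0, 0]; row 3: [0, 0, 0, -I]; row 4: [0, 0, -I, 0].
M = (5)*rho(e1 e4) + (-2)*rho(e2 e3) + (-9)*rho(e3 e4), summed entrywise:
Answer: row 1: [2*I, 9*I, 5, 0]; row 2: [9*I, -2*I, 0, -5]; row 3: [5, 0, 2*I, 9*I]; row 4: [0, -5, 9*I, -2*I]


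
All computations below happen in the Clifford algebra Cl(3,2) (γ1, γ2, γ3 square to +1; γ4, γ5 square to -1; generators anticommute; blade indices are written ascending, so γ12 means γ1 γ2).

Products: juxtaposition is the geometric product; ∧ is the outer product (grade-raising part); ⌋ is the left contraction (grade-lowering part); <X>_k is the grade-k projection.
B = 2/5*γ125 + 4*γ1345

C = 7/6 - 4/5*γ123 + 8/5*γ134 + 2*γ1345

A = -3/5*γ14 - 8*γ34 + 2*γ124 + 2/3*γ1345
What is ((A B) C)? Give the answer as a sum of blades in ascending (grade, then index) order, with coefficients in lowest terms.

step 1: 8/3 - 32*γ15 + 12/5*γ35 - 4/5*γ45 - 4/15*γ234 + 8*γ235 - 6/25*γ245 - 16/5*γ12345
step 2: 28/9 + 32/5*γ2 + 32/75*γ12 + 8/5*γ13 - 344/75*γ14 - 656/15*γ15 - 128/25*γ25 - 64*γ34 + 14/5*γ35 - 262/75*γ45 - 196/75*γ123 + 16*γ124 + 184/75*γ125 + 64/15*γ134 - 32/25*γ135 + 96/25*γ145 - 14/45*γ234 - 244/15*γ235 - 7/25*γ245 + 256/5*γ345 + 48/125*γ1235 - 64/5*γ1245 + 1928/375*γ1345 - 232/75*γ12345
Answer: 28/9 + 32/5*γ2 + 32/75*γ12 + 8/5*γ13 - 344/75*γ14 - 656/15*γ15 - 128/25*γ25 - 64*γ34 + 14/5*γ35 - 262/75*γ45 - 196/75*γ123 + 16*γ124 + 184/75*γ125 + 64/15*γ134 - 32/25*γ135 + 96/25*γ145 - 14/45*γ234 - 244/15*γ235 - 7/25*γ245 + 256/5*γ345 + 48/125*γ1235 - 64/5*γ1245 + 1928/375*γ1345 - 232/75*γ12345


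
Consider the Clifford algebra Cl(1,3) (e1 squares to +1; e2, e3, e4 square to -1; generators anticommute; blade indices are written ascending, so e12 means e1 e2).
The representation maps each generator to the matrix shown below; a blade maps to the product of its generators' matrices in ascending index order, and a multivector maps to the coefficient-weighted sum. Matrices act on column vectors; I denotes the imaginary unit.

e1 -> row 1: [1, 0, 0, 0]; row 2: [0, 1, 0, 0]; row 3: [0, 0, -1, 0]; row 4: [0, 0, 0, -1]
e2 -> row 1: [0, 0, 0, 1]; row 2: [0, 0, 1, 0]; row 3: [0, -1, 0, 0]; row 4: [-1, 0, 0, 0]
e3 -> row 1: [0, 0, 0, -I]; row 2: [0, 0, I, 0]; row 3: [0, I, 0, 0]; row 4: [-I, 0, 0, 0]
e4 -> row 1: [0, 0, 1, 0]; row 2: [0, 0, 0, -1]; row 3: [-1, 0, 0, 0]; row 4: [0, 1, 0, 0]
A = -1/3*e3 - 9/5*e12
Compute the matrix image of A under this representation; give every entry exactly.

Bivector images (products of the table entries): rho(e12) = rho(e1)rho(e2) = row 1: [0, 0, 0, 1]; row 2: [0, 0, 1, 0]; row 3: [0, 1, 0, 0]; row 4: [1, 0, 0, 0].
M = (-1/3)*rho(e3) + (-9/5)*rho(e12), summed entrywise:
Answer: row 1: [0, 0, 0, -9/5 + I/3]; row 2: [0, 0, -9/5 - I/3, 0]; row 3: [0, -9/5 - I/3, 0, 0]; row 4: [-9/5 + I/3, 0, 0, 0]


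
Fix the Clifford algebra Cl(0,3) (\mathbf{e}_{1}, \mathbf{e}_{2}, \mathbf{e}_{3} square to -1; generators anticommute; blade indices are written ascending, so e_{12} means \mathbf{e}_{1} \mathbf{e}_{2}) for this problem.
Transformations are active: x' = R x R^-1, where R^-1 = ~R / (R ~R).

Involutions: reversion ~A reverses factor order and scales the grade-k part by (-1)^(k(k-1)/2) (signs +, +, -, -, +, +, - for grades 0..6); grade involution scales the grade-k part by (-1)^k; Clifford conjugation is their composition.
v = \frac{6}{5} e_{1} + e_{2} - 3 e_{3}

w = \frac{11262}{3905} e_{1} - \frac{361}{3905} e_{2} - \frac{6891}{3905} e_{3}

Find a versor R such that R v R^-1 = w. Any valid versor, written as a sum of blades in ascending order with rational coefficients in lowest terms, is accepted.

Sketch: the shared square -\frac{286}{25} makes R = v + w = \frac{15948}{3905} e_{1} + \frac{3544}{3905} e_{2} - \frac{18606}{3905} e_{3} the natural versor; its sandwich fixes that direction, negates (v - w)/2, and sends v to w.
Answer: \frac{15948}{3905} e_{1} + \frac{3544}{3905} e_{2} - \frac{18606}{3905} e_{3}


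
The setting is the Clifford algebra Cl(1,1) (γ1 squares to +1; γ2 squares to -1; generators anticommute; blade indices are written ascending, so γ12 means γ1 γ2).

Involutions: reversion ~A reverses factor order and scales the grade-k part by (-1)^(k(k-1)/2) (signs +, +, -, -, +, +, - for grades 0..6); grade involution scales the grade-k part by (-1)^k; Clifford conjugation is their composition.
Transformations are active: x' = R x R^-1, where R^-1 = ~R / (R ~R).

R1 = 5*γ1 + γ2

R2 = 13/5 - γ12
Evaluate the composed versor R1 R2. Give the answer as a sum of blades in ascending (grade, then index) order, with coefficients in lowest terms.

Distribute over the terms of R1 (each basis-blade product reordered to ascending indices, repeated generators contracted through their squares):
(5*γ1) R2 = 13*γ1 - 5*γ2
(γ2) R2 = -γ1 + 13/5*γ2
Summing the partial products and collecting blades:
Answer: 12*γ1 - 12/5*γ2


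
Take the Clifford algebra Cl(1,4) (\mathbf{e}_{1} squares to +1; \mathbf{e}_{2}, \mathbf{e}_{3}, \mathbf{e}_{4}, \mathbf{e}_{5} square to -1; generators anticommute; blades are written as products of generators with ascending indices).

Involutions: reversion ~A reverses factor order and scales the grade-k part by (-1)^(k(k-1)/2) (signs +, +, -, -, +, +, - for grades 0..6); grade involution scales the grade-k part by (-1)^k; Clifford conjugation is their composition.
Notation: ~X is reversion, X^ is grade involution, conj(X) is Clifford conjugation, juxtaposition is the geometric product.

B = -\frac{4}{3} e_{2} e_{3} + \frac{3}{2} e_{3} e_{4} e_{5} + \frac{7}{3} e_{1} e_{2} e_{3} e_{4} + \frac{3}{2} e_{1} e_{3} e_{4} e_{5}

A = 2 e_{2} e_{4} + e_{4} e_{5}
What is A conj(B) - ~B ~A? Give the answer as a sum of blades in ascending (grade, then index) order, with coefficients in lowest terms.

first term: -\frac{3}{2} e_{3} + \frac{19}{6} e_{1} e_{3} - \frac{8}{3} e_{3} e_{4} + 3 e_{2} e_{3} e_{5} + \frac{16}{3} e_{1} e_{2} e_{3} e_{5} + \frac{4}{3} e_{2} e_{3} e_{4} e_{5}
second term: -\frac{3}{2} e_{3} - \frac{19}{6} e_{1} e_{3} - \frac{8}{3} e_{3} e_{4} - 3 e_{2} e_{3} e_{5} + \frac{16}{3} e_{1} e_{2} e_{3} e_{5} - \frac{4}{3} e_{2} e_{3} e_{4} e_{5}
Answer: \frac{19}{3} e_{1} e_{3} + 6 e_{2} e_{3} e_{5} + \frac{8}{3} e_{2} e_{3} e_{4} e_{5}


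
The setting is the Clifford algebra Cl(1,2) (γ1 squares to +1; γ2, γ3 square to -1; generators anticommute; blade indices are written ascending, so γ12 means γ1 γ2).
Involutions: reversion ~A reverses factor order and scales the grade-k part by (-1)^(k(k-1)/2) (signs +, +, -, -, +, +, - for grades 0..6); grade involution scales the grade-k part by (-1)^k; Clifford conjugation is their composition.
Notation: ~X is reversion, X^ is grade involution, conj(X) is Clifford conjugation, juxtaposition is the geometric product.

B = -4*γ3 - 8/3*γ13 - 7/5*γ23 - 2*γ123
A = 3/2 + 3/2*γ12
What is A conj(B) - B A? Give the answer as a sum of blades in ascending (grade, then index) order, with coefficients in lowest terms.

first term: 3*γ3 + 19/10*γ13 - 19/10*γ23 + 3*γ123
second term: -9*γ3 - 61/10*γ13 - 61/10*γ23 - 9*γ123
Answer: 12*γ3 + 8*γ13 + 21/5*γ23 + 12*γ123


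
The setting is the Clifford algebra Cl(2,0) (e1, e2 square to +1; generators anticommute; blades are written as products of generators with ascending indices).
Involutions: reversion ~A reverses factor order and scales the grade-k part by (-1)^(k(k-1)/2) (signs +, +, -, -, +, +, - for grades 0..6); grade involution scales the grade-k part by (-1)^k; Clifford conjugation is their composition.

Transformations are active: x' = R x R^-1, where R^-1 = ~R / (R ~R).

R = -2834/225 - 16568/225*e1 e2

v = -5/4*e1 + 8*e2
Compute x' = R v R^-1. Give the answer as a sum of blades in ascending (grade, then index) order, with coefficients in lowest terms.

~R = -2834/225 + 16568/225*e1 e2, and R ~R = 56506036/10125, so R^-1 = ~R / (56506036/10125).
R v = -28667/50*e1 - 43382/225*e2
Answer: 91267/23780*e1 - 42386/5945*e2


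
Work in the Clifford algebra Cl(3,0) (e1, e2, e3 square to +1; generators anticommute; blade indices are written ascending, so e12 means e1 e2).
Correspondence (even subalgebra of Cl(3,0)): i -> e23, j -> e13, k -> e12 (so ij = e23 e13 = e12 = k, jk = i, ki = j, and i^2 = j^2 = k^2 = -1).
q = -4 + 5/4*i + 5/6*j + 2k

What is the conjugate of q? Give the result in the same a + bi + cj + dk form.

In blades: q = -4 + 2*e12 + 5/6*e13 + 5/4*e23.
Quaternion conjugation is reversion on the even subalgebra: the scalar is fixed and every grade-2 blade flips sign, giving -4 - 2*e12 - 5/6*e13 - 5/4*e23; translating back:
Answer: -4 - 5/4*i - 5/6*j - 2k


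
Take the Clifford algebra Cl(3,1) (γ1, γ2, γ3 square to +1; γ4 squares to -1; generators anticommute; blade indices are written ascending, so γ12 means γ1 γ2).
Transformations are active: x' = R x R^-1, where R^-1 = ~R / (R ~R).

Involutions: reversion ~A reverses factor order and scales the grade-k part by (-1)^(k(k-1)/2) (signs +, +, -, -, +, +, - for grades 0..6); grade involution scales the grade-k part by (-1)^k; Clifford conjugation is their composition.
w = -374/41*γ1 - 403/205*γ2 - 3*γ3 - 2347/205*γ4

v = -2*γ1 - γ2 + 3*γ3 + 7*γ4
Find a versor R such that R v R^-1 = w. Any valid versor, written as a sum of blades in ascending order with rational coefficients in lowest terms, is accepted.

Reasoning: v^2 = w^2 = -35 since conjugation preserves the quadratic form; R = v + w = -456/41*γ1 - 608/205*γ2 - 912/205*γ4 is then valid when invertible, keeping its own part and reversing (v - w)/2.
Answer: -456/41*γ1 - 608/205*γ2 - 912/205*γ4


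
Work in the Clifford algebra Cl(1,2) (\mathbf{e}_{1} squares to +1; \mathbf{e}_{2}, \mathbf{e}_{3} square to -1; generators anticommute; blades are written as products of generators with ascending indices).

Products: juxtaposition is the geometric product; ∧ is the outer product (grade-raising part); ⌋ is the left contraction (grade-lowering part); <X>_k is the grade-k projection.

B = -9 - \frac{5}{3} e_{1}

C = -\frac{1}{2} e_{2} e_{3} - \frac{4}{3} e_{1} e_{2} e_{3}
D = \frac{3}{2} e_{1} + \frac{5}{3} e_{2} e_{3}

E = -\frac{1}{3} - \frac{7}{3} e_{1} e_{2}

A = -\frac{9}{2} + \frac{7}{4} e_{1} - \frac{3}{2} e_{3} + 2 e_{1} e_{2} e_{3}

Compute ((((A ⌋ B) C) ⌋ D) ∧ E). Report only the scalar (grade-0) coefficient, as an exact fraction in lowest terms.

step 1: \frac{451}{12} + \frac{15}{2} e_{1}
step 2: -\frac{691}{24} e_{2} e_{3} - \frac{1939}{36} e_{1} e_{2} e_{3}
step 3: \frac{3455}{72}
step 4: -\frac{3455}{216} - \frac{24185}{216} e_{1} e_{2}
Answer: -\frac{3455}{216}


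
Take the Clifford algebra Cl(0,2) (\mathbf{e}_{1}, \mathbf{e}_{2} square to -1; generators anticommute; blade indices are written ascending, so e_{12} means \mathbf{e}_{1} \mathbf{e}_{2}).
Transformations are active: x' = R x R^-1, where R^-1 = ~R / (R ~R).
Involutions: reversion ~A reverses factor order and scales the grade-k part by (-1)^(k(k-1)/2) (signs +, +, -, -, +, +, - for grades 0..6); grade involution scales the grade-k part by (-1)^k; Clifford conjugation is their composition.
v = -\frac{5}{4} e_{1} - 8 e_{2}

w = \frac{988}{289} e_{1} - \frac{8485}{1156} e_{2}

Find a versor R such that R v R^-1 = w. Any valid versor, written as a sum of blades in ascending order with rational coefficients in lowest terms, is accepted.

Here q(v) = q(w) = -\frac{1049}{16}; the classical choice R = v + w = \frac{2507}{1156} e_{1} - \frac{17733}{1156} e_{2} then realises v -> w under the sandwich.
Answer: \frac{2507}{1156} e_{1} - \frac{17733}{1156} e_{2}


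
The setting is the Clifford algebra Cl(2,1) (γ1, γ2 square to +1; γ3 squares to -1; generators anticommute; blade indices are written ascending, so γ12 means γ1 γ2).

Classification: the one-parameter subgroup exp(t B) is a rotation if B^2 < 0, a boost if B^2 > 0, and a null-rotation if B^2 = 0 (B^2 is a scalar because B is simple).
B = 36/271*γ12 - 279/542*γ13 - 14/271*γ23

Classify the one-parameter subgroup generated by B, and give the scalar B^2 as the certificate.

B^2 term by term: the squares give (36/271)^2*(γ12)^2 + (-279/542)^2*(γ13)^2 + (-14/271)^2*(γ23)^2 = 1296/73441*(-1) + 77841/293764*(+1) + 196/73441*(+1) = 1/4 (each basis 2-blade squares to minus the product of its generators' squares); cross terms between blades sharing an index anticommute and cancel. So B^2 = 1/4.
Answer: boost, certificate B^2 = 1/4. B^2 = 1/4 is basis-independent, so its sign is the whole story.


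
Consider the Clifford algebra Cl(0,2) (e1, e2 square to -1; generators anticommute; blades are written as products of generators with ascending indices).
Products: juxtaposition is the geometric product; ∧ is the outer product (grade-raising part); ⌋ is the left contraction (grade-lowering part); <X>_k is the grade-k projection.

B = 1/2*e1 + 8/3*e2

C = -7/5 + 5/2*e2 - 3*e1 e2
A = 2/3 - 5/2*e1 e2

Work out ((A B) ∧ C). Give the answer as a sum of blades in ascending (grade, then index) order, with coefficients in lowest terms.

step 1: 7*e1 + 19/36*e2
step 2: -49/5*e1 - 133/180*e2 + 35/2*e1 e2
Answer: -49/5*e1 - 133/180*e2 + 35/2*e1 e2


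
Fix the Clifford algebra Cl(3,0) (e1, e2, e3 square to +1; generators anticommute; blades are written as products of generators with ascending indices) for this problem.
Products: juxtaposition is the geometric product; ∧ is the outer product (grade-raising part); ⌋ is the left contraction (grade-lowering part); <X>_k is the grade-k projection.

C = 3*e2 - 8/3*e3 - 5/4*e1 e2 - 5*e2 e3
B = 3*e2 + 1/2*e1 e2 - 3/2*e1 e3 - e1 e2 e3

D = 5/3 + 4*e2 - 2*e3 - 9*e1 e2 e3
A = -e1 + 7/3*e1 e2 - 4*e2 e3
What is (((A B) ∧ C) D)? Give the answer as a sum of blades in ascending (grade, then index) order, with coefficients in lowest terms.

step 1: -7/6 + 3*e1 - 1/2*e2 + 95/6*e3 + 3*e1 e2 + 2*e1 e3 + 9/2*e2 e3
step 2: -7/2*e2 + 28/9*e3 + 251/24*e1 e2 - 8*e1 e3 - 121/3*e2 e3 - 1171/24*e1 e2 e3
step 3: -33073/72 - 1831/6*e1 + 881/6*e2 + 56299/216*e3 + 6265/72*e1 e2 + 451/3*e1 e3 - 218/3*e2 e3 - 5057/72*e1 e2 e3
Answer: -33073/72 - 1831/6*e1 + 881/6*e2 + 56299/216*e3 + 6265/72*e1 e2 + 451/3*e1 e3 - 218/3*e2 e3 - 5057/72*e1 e2 e3


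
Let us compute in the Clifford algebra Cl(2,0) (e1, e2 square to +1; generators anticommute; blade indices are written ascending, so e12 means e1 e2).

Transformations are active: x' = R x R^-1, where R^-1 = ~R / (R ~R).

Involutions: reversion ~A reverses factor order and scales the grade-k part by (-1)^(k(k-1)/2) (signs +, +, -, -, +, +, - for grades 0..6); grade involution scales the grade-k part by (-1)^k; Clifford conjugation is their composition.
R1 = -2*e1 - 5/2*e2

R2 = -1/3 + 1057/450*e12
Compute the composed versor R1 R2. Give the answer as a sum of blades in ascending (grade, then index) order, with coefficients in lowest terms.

Distribute over the terms of R1 (each basis-blade product reordered to ascending indices, repeated generators contracted through their squares):
(-2*e1) R2 = 2/3*e1 - 1057/225*e2
(-5/2*e2) R2 = 1057/180*e1 + 5/6*e2
Summing the partial products and collecting blades:
Answer: 1177/180*e1 - 1739/450*e2


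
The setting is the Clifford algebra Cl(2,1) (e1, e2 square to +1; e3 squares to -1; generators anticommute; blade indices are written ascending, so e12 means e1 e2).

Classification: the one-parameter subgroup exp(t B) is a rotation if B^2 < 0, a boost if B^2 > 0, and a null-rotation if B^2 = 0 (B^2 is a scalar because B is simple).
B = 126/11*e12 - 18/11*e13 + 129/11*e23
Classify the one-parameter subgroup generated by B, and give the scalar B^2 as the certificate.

B^2 term by term: the squares give (126/11)^2*(e12)^2 + (-18/11)^2*(e13)^2 + (129/11)^2*(e23)^2 = 15876/121*(-1) + 324/121*(+1) + 16641/121*(+1) = 9 (each basis 2-blade squares to minus the product of its generators' squares); cross terms between blades sharing an index anticommute and cancel. So B^2 = 9.
Answer: boost, certificate B^2 = 9. Note: conjugating B changes its blade decomposition but never the scalar B^2 = 9, whose sign settles the classification.


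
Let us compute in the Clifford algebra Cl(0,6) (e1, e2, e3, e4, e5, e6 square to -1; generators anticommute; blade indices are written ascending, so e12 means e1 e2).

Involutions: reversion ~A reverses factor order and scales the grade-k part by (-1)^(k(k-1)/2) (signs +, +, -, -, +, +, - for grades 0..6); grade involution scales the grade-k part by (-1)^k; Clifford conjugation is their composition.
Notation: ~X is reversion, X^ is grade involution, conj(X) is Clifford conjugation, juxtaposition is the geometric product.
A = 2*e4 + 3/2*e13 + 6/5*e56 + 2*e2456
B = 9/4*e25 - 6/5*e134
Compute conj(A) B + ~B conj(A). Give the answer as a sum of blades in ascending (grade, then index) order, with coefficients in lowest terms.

first term: -9/5*e4 - 12/5*e13 - 27/10*e26 + 9/2*e46 + 9/2*e245 + 27/8*e1235 - 12/5*e12356 + 36/25*e13456
second term: 9/5*e4 + 12/5*e13 - 27/10*e26 - 9/2*e46 - 9/2*e245 - 27/8*e1235 - 12/5*e12356 - 36/25*e13456
Answer: -27/5*e26 - 24/5*e12356


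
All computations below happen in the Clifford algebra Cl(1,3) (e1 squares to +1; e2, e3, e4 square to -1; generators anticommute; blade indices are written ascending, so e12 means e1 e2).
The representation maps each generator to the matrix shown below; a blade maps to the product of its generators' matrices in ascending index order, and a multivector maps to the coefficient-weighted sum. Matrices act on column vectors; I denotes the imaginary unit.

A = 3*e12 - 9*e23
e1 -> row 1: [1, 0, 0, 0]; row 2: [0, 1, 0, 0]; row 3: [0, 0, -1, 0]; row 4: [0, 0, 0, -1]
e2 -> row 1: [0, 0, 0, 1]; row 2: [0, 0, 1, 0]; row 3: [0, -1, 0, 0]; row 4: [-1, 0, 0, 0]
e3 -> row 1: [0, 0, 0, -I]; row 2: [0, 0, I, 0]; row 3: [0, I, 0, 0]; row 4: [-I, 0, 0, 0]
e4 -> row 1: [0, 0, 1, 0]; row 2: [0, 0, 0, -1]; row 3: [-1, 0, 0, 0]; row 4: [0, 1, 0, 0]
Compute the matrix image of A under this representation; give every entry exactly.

Bivector images (products of the table entries): rho(e12) = rho(e1)rho(e2) = row 1: [0, 0, 0, 1]; row 2: [0, 0, 1, 0]; row 3: [0, 1, 0, 0]; row 4: [1, 0, 0, 0]; rho(e23) = rho(e2)rho(e3) = row 1: [-I, 0, 0, 0]; row 2: [0, I, 0, 0]; row 3: [0, 0, -I, 0]; row 4: [0, 0, 0, I].
M = (3)*rho(e12) + (-9)*rho(e23), summed entrywise:
Answer: row 1: [9*I, 0, 0, 3]; row 2: [0, -9*I, 3, 0]; row 3: [0, 3, 9*I, 0]; row 4: [3, 0, 0, -9*I]


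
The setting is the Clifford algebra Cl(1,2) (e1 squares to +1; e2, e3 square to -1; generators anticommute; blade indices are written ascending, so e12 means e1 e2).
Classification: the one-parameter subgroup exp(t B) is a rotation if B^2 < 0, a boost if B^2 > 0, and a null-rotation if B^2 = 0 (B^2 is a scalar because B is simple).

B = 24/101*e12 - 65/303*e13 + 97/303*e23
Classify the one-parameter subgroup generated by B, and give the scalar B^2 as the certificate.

B^2 term by term: the squares give (24/101)^2*(e12)^2 + (-65/303)^2*(e13)^2 + (97/303)^2*(e23)^2 = 576/10201*(+1) + 4225/91809*(+1) + 9409/91809*(-1) = 0 (each basis 2-blade squares to minus the product of its generators' squares); cross terms between blades sharing an index anticommute and cancel. So B^2 = 0.
Answer: null-rotation, certificate B^2 = 0. The class reads off the invariant scalar 0 directly.


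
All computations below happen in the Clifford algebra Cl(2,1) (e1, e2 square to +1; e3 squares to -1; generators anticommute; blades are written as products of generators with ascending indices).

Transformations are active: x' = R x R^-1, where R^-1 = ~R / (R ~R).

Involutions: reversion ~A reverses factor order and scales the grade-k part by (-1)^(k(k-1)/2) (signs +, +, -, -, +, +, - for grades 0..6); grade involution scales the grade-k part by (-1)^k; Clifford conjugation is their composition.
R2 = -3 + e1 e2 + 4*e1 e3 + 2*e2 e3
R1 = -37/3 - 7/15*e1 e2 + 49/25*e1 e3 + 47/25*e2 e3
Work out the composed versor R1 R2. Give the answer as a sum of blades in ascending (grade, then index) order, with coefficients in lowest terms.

Distribute over the terms of R1 (each basis-blade product reordered to ascending indices, repeated generators contracted through their squares):
(-37/3) R2 = 37 - 37/3*e1 e2 - 148/3*e1 e3 - 74/3*e2 e3
(-7/15*e1 e2) R2 = 7/15 + 7/5*e1 e2 - 14/15*e1 e3 + 28/15*e2 e3
(49/25*e1 e3) R2 = 196/25 + 98/25*e1 e2 - 147/25*e1 e3 + 49/25*e2 e3
(47/25*e2 e3) R2 = 94/25 - 188/25*e1 e2 - 47/25*e1 e3 - 141/25*e2 e3
Summing the partial products and collecting blades:
Answer: 736/15 - 218/15*e1 e2 - 4352/75*e1 e3 - 662/25*e2 e3
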